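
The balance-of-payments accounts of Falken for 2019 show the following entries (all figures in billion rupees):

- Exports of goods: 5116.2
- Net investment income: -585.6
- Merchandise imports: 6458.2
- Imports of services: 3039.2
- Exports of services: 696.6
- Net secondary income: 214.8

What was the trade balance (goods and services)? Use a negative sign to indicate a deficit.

Goods balance = 5116.2 - 6458.2 = -1342.0
Services balance = 696.6 - 3039.2 = -2342.6
Trade balance (goods + services) = -1342.0 + (-2342.6) = -3684.6

-3684.6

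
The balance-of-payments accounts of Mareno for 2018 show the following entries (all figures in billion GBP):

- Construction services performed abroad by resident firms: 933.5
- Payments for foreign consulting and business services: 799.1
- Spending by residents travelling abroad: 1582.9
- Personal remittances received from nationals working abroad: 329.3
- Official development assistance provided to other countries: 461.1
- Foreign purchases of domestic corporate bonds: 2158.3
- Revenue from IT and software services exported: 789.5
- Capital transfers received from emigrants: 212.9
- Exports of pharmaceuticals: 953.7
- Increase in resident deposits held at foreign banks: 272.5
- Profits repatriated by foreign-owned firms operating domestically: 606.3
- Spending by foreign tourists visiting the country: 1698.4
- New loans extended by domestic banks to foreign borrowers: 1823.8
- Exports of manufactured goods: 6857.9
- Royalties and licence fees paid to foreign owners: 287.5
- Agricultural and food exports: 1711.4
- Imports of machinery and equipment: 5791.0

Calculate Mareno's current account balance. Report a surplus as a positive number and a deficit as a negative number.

3745.8

Goods: -5791.0 + 953.7 + 1711.4 + 6857.9 = 3732.0
Services: -1582.9 + 933.5 - 287.5 + 1698.4 + 789.5 - 799.1 = 751.9
Primary income: -606.3
Secondary income: -461.1 + 329.3 = -131.8
Current account = 3732.0 + 751.9 + (-606.3) + (-131.8) = 3745.8
(Excluded from the current account — financial account: foreign purchases of domestic corporate bonds 2158.3, increase in resident deposits held at foreign banks 272.5, new loans extended by domestic banks to foreign borrowers 1823.8; capital account: capital transfers received from emigrants 212.9.)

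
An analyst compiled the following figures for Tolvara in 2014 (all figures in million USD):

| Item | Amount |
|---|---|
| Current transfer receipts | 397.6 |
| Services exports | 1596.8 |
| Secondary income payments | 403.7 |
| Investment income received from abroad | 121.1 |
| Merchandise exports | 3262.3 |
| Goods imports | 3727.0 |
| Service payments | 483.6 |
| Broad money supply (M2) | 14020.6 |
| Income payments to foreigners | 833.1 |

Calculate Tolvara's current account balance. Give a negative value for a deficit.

Goods balance = 3262.3 - 3727.0 = -464.7
Services balance = 1596.8 - 483.6 = 1113.2
Trade balance (goods + services) = -464.7 + 1113.2 = 648.5
Net primary income = 121.1 - 833.1 = -712.0
Net secondary income = 397.6 - 403.7 = -6.1
Current account = 648.5 + (-712.0) + (-6.1) = -69.6

-69.6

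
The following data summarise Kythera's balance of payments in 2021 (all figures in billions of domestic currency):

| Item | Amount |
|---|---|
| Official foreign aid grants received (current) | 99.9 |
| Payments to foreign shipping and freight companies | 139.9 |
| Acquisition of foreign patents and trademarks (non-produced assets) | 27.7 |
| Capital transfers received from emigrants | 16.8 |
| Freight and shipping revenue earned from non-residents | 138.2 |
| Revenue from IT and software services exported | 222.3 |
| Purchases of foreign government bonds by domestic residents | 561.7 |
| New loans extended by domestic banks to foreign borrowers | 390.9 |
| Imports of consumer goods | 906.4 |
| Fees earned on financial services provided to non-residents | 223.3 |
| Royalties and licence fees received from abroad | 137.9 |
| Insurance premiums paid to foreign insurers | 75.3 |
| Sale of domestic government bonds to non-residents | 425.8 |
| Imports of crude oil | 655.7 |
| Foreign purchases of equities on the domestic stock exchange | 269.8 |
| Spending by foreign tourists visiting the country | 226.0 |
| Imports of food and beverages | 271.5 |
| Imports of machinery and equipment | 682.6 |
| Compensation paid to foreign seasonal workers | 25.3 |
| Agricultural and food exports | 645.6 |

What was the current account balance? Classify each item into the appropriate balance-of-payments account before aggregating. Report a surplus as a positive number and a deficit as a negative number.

-1063.5

Goods: 645.6 - 271.5 - 906.4 - 682.6 - 655.7 = -1870.6
Services: -139.9 + 222.3 + 223.3 + 138.2 + 137.9 + 226.0 - 75.3 = 732.5
Primary income: -25.3
Secondary income: 99.9
Current account = (-1870.6) + 732.5 + (-25.3) + 99.9 = -1063.5
(Excluded from the current account — capital account: acquisition of foreign patents and trademarks (non-produced assets) 27.7, capital transfers received from emigrants 16.8; financial account: purchases of foreign government bonds by domestic residents 561.7, new loans extended by domestic banks to foreign borrowers 390.9, sale of domestic government bonds to non-residents 425.8, foreign purchases of equities on the domestic stock exchange 269.8.)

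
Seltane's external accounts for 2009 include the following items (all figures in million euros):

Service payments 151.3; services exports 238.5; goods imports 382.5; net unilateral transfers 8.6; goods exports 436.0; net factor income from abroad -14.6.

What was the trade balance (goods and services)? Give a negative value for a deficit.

Goods balance = 436.0 - 382.5 = 53.5
Services balance = 238.5 - 151.3 = 87.2
Trade balance (goods + services) = 53.5 + 87.2 = 140.7

140.7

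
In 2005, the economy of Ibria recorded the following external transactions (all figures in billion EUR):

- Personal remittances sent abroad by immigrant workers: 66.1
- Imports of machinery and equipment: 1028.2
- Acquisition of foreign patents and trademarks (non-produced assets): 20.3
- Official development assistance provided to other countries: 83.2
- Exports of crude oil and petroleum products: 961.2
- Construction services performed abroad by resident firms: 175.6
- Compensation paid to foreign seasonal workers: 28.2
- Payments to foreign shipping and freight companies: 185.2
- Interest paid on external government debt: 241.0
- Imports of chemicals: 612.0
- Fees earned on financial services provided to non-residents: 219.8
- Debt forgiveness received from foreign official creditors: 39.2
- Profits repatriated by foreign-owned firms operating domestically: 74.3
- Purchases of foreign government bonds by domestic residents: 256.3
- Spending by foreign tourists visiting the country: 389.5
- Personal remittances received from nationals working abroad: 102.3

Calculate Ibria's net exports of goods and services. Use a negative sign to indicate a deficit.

Goods: 961.2 - 612.0 - 1028.2 = -679.0
Services: 389.5 + 175.6 + 219.8 - 185.2 = 599.7
Trade balance = -679.0 + 599.7 = -79.3
(Excluded from the trade balance — secondary income: personal remittances sent abroad by immigrant workers 66.1, official development assistance provided to other countries 83.2, personal remittances received from nationals working abroad 102.3; capital account: acquisition of foreign patents and trademarks (non-produced assets) 20.3, debt forgiveness received from foreign official creditors 39.2; primary income: compensation paid to foreign seasonal workers 28.2, interest paid on external government debt 241.0, profits repatriated by foreign-owned firms operating domestically 74.3; financial account: purchases of foreign government bonds by domestic residents 256.3.)

-79.3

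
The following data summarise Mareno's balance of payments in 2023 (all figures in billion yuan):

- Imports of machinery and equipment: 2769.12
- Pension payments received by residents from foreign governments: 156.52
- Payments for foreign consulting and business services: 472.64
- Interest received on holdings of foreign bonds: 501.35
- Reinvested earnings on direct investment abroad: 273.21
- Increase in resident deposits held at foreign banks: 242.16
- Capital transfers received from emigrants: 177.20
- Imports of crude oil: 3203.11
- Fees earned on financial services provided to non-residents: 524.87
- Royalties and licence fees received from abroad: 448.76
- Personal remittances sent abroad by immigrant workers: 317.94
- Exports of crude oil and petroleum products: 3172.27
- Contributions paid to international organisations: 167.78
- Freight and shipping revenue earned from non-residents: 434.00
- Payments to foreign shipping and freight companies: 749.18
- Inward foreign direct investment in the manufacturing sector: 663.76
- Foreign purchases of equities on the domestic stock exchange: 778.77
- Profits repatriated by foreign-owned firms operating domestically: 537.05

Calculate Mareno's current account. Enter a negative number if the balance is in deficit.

-2705.84

Goods: -2769.12 - 3203.11 + 3172.27 = -2799.96
Services: -749.18 + 524.87 - 472.64 + 434.00 + 448.76 = 185.81
Primary income: 273.21 - 537.05 + 501.35 = 237.51
Secondary income: 156.52 - 317.94 - 167.78 = -329.20
Current account = (-2799.96) + 185.81 + 237.51 + (-329.20) = -2705.84
(Excluded from the current account — financial account: increase in resident deposits held at foreign banks 242.16, inward foreign direct investment in the manufacturing sector 663.76, foreign purchases of equities on the domestic stock exchange 778.77; capital account: capital transfers received from emigrants 177.20.)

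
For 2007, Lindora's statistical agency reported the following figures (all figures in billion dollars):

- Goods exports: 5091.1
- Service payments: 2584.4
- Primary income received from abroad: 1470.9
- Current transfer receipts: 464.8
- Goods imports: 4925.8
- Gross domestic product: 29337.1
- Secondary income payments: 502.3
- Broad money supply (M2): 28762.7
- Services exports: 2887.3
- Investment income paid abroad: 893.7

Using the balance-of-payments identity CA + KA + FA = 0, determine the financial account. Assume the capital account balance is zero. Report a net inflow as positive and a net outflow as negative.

-1007.9

Goods balance = 5091.1 - 4925.8 = 165.3
Services balance = 2887.3 - 2584.4 = 302.9
Trade balance (goods + services) = 165.3 + 302.9 = 468.2
Net primary income = 1470.9 - 893.7 = 577.2
Net secondary income = 464.8 - 502.3 = -37.5
Current account = 468.2 + 577.2 + (-37.5) = 1007.9
Financial account = -(1007.9) = -1007.9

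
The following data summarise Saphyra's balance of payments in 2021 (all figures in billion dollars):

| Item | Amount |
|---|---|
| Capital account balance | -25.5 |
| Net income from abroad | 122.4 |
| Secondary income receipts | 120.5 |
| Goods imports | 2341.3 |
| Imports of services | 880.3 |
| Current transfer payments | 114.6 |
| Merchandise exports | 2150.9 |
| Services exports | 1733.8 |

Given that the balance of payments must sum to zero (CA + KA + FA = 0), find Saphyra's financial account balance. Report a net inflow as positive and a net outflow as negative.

Goods balance = 2150.9 - 2341.3 = -190.4
Services balance = 1733.8 - 880.3 = 853.5
Trade balance (goods + services) = -190.4 + 853.5 = 663.1
Net primary income = 122.4
Net secondary income = 120.5 - 114.6 = 5.9
Current account = 663.1 + 122.4 + 5.9 = 791.4
Financial account = -(791.4 + (-25.5)) = -765.9

-765.9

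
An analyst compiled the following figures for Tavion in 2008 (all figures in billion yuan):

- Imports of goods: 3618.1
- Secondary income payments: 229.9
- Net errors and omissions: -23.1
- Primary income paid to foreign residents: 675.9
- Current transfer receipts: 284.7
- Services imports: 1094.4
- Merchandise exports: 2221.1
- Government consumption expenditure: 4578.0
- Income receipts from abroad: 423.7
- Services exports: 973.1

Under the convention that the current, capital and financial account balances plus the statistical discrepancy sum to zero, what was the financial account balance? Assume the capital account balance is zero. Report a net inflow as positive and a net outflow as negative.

1738.8

Goods balance = 2221.1 - 3618.1 = -1397.0
Services balance = 973.1 - 1094.4 = -121.3
Trade balance (goods + services) = -1397.0 + (-121.3) = -1518.3
Net primary income = 423.7 - 675.9 = -252.2
Net secondary income = 284.7 - 229.9 = 54.8
Current account = -1518.3 + (-252.2) + 54.8 = -1715.7
Financial account = -(-1715.7 + (-23.1)) = 1738.8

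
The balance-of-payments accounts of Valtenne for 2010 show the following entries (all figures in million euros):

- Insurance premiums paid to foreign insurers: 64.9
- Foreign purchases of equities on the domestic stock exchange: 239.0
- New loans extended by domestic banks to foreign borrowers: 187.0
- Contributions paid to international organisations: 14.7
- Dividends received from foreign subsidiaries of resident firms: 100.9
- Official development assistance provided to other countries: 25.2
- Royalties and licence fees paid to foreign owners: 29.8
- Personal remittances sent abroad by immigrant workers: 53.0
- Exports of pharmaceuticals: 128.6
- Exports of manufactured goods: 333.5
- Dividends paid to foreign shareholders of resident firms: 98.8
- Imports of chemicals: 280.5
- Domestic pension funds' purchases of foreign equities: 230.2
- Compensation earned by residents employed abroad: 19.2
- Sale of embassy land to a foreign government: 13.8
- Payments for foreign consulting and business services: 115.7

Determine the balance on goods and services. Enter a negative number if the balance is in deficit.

-28.8

Goods: 333.5 + 128.6 - 280.5 = 181.6
Services: -115.7 - 29.8 - 64.9 = -210.4
Trade balance = 181.6 + (-210.4) = -28.8
(Excluded from the trade balance — financial account: foreign purchases of equities on the domestic stock exchange 239.0, new loans extended by domestic banks to foreign borrowers 187.0, domestic pension funds' purchases of foreign equities 230.2; secondary income: contributions paid to international organisations 14.7, official development assistance provided to other countries 25.2, personal remittances sent abroad by immigrant workers 53.0; primary income: dividends received from foreign subsidiaries of resident firms 100.9, dividends paid to foreign shareholders of resident firms 98.8, compensation earned by residents employed abroad 19.2; capital account: sale of embassy land to a foreign government 13.8.)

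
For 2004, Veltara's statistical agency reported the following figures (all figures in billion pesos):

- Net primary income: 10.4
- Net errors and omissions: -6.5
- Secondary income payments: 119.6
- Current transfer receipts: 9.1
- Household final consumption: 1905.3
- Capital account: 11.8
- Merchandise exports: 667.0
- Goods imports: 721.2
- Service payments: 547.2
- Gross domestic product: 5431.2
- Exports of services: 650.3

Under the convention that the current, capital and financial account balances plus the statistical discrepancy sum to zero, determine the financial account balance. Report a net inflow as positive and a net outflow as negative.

45.9

Goods balance = 667.0 - 721.2 = -54.2
Services balance = 650.3 - 547.2 = 103.1
Trade balance (goods + services) = -54.2 + 103.1 = 48.9
Net primary income = 10.4
Net secondary income = 9.1 - 119.6 = -110.5
Current account = 48.9 + 10.4 + (-110.5) = -51.2
Financial account = -(-51.2 + 11.8 + (-6.5)) = 45.9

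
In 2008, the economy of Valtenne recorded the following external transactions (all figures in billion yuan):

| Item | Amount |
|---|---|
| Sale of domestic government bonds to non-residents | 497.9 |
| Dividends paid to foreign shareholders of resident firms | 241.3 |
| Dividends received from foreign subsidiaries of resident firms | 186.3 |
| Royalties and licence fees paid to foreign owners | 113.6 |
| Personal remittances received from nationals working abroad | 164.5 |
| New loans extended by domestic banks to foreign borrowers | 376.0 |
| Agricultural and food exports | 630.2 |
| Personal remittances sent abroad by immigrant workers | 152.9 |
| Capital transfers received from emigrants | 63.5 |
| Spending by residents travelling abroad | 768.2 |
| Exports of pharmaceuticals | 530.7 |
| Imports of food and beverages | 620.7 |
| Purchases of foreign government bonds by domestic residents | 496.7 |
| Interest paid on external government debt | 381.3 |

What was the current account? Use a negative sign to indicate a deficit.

Goods: 530.7 + 630.2 - 620.7 = 540.2
Services: -768.2 - 113.6 = -881.8
Primary income: 186.3 - 381.3 - 241.3 = -436.3
Secondary income: 164.5 - 152.9 = 11.6
Current account = 540.2 + (-881.8) + (-436.3) + 11.6 = -766.3
(Excluded from the current account — financial account: sale of domestic government bonds to non-residents 497.9, new loans extended by domestic banks to foreign borrowers 376.0, purchases of foreign government bonds by domestic residents 496.7; capital account: capital transfers received from emigrants 63.5.)

-766.3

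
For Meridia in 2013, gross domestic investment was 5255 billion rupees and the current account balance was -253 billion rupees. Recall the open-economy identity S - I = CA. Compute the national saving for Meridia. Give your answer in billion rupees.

5002

S = I + CA = 5255 + (-253) = 5002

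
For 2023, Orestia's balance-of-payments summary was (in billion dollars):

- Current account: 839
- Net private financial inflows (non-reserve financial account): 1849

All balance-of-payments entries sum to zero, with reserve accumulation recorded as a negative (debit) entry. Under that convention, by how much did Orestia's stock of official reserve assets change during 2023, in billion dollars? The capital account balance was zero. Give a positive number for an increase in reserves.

2688

Official reserve transactions balance = -(839 + 1849) = -2688
An accumulation of reserves is recorded as a debit (negative entry), so the change in the stock of reserves is the negative of that balance.
Change in official reserves = -(-2688) = 2688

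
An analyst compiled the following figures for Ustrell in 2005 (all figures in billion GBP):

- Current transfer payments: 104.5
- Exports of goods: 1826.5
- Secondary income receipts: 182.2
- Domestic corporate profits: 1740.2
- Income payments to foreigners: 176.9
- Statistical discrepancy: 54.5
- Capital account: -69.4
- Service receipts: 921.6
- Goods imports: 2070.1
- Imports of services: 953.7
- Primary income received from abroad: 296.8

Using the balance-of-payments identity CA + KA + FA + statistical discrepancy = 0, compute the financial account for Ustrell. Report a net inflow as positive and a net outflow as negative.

Goods balance = 1826.5 - 2070.1 = -243.6
Services balance = 921.6 - 953.7 = -32.1
Trade balance (goods + services) = -243.6 + (-32.1) = -275.7
Net primary income = 296.8 - 176.9 = 119.9
Net secondary income = 182.2 - 104.5 = 77.7
Current account = -275.7 + 119.9 + 77.7 = -78.1
Financial account = -(-78.1 + (-69.4) + 54.5) = 93.0

93.0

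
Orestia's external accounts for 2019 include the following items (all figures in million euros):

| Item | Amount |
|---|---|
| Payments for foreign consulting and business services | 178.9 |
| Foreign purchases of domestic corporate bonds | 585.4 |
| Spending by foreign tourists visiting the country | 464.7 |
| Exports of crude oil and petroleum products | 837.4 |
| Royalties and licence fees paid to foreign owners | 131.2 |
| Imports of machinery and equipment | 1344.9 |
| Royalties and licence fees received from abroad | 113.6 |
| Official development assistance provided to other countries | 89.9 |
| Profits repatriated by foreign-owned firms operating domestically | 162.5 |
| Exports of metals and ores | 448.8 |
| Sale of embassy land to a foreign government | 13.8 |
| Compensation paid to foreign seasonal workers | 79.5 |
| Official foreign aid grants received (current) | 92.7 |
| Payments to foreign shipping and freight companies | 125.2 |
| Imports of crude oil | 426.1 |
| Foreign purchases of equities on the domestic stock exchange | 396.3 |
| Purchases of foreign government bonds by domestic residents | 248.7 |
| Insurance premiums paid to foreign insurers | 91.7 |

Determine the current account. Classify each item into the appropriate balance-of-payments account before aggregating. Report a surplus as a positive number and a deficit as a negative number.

-672.7

Goods: 837.4 + 448.8 - 426.1 - 1344.9 = -484.8
Services: 464.7 + 113.6 - 131.2 - 178.9 - 125.2 - 91.7 = 51.3
Primary income: -162.5 - 79.5 = -242.0
Secondary income: 92.7 - 89.9 = 2.8
Current account = (-484.8) + 51.3 + (-242.0) + 2.8 = -672.7
(Excluded from the current account — financial account: foreign purchases of domestic corporate bonds 585.4, foreign purchases of equities on the domestic stock exchange 396.3, purchases of foreign government bonds by domestic residents 248.7; capital account: sale of embassy land to a foreign government 13.8.)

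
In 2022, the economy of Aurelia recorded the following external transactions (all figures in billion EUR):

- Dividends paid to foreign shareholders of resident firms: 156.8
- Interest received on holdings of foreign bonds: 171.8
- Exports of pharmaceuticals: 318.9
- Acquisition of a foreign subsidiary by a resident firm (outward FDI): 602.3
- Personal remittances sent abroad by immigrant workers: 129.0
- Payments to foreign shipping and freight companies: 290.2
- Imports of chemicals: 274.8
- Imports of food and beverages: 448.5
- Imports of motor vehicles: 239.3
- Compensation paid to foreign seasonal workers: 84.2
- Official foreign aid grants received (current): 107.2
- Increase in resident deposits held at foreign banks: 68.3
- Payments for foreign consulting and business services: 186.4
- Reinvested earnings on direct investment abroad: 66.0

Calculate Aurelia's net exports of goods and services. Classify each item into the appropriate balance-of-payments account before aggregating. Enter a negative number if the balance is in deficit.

Goods: -239.3 - 274.8 + 318.9 - 448.5 = -643.7
Services: -290.2 - 186.4 = -476.6
Trade balance = -643.7 + (-476.6) = -1120.3
(Excluded from the trade balance — primary income: dividends paid to foreign shareholders of resident firms 156.8, interest received on holdings of foreign bonds 171.8, compensation paid to foreign seasonal workers 84.2, reinvested earnings on direct investment abroad 66.0; financial account: acquisition of a foreign subsidiary by a resident firm (outward FDI) 602.3, increase in resident deposits held at foreign banks 68.3; secondary income: personal remittances sent abroad by immigrant workers 129.0, official foreign aid grants received (current) 107.2.)

-1120.3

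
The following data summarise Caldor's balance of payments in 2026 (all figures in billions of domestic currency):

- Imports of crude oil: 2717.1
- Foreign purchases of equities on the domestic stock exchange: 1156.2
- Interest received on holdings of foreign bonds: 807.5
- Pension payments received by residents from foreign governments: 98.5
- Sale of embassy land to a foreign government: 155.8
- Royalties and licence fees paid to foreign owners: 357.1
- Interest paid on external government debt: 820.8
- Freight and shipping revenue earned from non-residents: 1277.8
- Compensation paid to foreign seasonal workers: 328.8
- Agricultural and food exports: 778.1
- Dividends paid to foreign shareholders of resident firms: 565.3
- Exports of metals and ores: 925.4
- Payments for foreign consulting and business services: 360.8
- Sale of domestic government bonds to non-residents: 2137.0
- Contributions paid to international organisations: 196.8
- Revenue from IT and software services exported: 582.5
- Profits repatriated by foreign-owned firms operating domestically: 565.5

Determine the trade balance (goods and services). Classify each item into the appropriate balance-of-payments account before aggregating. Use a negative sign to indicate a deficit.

128.8

Goods: 778.1 - 2717.1 + 925.4 = -1013.6
Services: 582.5 - 360.8 - 357.1 + 1277.8 = 1142.4
Trade balance = -1013.6 + 1142.4 = 128.8
(Excluded from the trade balance — financial account: foreign purchases of equities on the domestic stock exchange 1156.2, sale of domestic government bonds to non-residents 2137.0; primary income: interest received on holdings of foreign bonds 807.5, interest paid on external government debt 820.8, compensation paid to foreign seasonal workers 328.8, dividends paid to foreign shareholders of resident firms 565.3, profits repatriated by foreign-owned firms operating domestically 565.5; secondary income: pension payments received by residents from foreign governments 98.5, contributions paid to international organisations 196.8; capital account: sale of embassy land to a foreign government 155.8.)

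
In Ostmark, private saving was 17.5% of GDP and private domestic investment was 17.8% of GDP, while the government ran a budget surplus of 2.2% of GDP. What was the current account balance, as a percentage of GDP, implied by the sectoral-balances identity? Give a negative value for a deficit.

By the sectoral-balances identity, CA = (S_private - I) + (T - G).
Private balance = 17.5 - 17.8 = -0.3
Government balance (T - G) = 2.2
CA = -0.3 + 2.2 = 1.9

1.9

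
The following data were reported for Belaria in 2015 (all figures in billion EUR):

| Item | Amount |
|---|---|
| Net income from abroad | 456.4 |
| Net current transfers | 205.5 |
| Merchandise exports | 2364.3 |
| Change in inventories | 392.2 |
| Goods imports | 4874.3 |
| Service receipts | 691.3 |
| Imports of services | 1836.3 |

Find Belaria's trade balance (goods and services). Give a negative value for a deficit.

-3655.0

Goods balance = 2364.3 - 4874.3 = -2510.0
Services balance = 691.3 - 1836.3 = -1145.0
Trade balance (goods + services) = -2510.0 + (-1145.0) = -3655.0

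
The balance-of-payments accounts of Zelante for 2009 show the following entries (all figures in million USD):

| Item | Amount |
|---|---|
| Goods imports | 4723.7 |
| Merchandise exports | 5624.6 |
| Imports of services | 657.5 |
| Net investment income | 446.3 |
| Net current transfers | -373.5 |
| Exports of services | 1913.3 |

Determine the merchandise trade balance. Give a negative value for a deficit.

900.9

Goods balance = 5624.6 - 4723.7 = 900.9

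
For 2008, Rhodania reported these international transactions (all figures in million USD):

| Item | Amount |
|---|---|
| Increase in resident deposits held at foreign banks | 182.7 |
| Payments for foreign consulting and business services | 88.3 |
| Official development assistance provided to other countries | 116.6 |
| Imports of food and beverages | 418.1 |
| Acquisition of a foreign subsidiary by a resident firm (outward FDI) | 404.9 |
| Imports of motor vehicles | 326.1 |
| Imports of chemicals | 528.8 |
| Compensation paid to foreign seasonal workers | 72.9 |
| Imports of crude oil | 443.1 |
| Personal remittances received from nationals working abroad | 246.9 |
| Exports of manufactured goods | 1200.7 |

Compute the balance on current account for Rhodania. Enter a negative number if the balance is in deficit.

-546.3

Goods: -418.1 - 528.8 - 443.1 - 326.1 + 1200.7 = -515.4
Services: -88.3
Primary income: -72.9
Secondary income: 246.9 - 116.6 = 130.3
Current account = (-515.4) + (-88.3) + (-72.9) + 130.3 = -546.3
(Excluded from the current account — financial account: increase in resident deposits held at foreign banks 182.7, acquisition of a foreign subsidiary by a resident firm (outward FDI) 404.9.)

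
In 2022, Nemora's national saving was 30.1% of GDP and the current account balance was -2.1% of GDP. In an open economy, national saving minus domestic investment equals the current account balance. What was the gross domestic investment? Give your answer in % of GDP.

32.2

I = S - CA = 30.1 - (-2.1) = 32.2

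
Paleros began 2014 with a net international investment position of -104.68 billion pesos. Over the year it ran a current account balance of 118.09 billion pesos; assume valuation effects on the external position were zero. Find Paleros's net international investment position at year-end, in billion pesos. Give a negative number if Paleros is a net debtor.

With no valuation effects, change in NIIP = current account = 118.09
End-of-year NIIP = -104.68 + 118.09 = 13.41

13.41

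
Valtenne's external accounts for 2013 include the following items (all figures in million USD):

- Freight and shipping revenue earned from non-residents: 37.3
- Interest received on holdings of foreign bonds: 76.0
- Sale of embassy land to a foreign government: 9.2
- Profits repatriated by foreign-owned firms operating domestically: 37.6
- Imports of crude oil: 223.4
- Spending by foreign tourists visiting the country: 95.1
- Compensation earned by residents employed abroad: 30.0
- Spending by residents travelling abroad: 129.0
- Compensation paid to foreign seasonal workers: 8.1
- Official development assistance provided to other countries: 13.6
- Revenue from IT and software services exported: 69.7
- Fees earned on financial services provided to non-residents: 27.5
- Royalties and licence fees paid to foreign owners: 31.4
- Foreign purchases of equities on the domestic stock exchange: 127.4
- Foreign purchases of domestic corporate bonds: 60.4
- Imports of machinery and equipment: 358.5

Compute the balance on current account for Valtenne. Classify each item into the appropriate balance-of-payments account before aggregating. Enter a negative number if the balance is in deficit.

-466.0

Goods: -223.4 - 358.5 = -581.9
Services: -31.4 - 129.0 + 27.5 + 37.3 + 69.7 + 95.1 = 69.2
Primary income: -8.1 + 30.0 + 76.0 - 37.6 = 60.3
Secondary income: -13.6
Current account = (-581.9) + 69.2 + 60.3 + (-13.6) = -466.0
(Excluded from the current account — capital account: sale of embassy land to a foreign government 9.2; financial account: foreign purchases of equities on the domestic stock exchange 127.4, foreign purchases of domestic corporate bonds 60.4.)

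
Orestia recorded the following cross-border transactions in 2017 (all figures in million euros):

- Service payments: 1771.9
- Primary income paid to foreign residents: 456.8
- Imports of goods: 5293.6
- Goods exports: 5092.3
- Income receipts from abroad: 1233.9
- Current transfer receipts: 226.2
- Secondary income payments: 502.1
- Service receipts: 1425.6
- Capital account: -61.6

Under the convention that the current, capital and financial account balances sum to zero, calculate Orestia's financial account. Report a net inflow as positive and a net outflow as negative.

108.0

Goods balance = 5092.3 - 5293.6 = -201.3
Services balance = 1425.6 - 1771.9 = -346.3
Trade balance (goods + services) = -201.3 + (-346.3) = -547.6
Net primary income = 1233.9 - 456.8 = 777.1
Net secondary income = 226.2 - 502.1 = -275.9
Current account = -547.6 + 777.1 + (-275.9) = -46.4
Financial account = -(-46.4 + (-61.6)) = 108.0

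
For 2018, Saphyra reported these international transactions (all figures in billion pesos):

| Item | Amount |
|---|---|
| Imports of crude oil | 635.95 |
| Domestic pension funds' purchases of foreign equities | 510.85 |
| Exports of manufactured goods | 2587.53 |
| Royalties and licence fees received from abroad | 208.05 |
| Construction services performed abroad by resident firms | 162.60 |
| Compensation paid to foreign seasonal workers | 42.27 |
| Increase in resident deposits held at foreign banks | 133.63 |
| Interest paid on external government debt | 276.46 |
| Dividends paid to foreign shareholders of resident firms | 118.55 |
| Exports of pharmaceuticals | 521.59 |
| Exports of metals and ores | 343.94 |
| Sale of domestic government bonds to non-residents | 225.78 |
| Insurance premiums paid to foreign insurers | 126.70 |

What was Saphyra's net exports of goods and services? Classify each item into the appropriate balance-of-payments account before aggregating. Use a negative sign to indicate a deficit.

3061.06

Goods: 521.59 + 2587.53 + 343.94 - 635.95 = 2817.11
Services: -126.70 + 208.05 + 162.60 = 243.95
Trade balance = 2817.11 + 243.95 = 3061.06
(Excluded from the trade balance — financial account: domestic pension funds' purchases of foreign equities 510.85, increase in resident deposits held at foreign banks 133.63, sale of domestic government bonds to non-residents 225.78; primary income: compensation paid to foreign seasonal workers 42.27, interest paid on external government debt 276.46, dividends paid to foreign shareholders of resident firms 118.55.)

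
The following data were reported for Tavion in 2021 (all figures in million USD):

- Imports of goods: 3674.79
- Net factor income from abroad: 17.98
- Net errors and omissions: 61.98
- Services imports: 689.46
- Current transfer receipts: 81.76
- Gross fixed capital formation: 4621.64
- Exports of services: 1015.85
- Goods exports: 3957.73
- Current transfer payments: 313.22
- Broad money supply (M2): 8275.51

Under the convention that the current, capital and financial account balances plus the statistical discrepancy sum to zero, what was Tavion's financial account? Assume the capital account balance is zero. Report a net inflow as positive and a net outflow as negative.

Goods balance = 3957.73 - 3674.79 = 282.94
Services balance = 1015.85 - 689.46 = 326.39
Trade balance (goods + services) = 282.94 + 326.39 = 609.33
Net primary income = 17.98
Net secondary income = 81.76 - 313.22 = -231.46
Current account = 609.33 + 17.98 + (-231.46) = 395.85
Financial account = -(395.85 + 61.98) = -457.83

-457.83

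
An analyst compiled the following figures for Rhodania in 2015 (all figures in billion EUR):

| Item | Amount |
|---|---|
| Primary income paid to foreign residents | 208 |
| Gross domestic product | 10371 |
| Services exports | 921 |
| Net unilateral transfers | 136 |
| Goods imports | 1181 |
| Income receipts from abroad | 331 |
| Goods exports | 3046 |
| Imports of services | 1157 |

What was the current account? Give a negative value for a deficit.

Goods balance = 3046 - 1181 = 1865
Services balance = 921 - 1157 = -236
Trade balance (goods + services) = 1865 + (-236) = 1629
Net primary income = 331 - 208 = 123
Net secondary income = 136
Current account = 1629 + 123 + 136 = 1888

1888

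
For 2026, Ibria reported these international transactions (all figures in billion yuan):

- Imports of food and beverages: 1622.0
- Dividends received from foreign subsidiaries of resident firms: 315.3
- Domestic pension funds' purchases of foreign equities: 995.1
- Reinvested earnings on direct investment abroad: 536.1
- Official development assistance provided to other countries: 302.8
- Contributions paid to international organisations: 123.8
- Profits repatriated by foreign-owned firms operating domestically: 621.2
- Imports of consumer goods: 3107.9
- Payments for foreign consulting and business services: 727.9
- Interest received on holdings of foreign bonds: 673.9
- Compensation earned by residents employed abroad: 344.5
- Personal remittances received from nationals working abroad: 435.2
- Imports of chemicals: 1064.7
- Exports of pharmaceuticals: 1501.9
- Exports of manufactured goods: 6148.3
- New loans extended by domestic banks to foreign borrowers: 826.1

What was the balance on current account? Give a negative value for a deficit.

2384.9

Goods: 1501.9 - 1064.7 + 6148.3 - 1622.0 - 3107.9 = 1855.6
Services: -727.9
Primary income: 344.5 + 315.3 + 673.9 + 536.1 - 621.2 = 1248.6
Secondary income: -302.8 - 123.8 + 435.2 = 8.6
Current account = 1855.6 + (-727.9) + 1248.6 + 8.6 = 2384.9
(Excluded from the current account — financial account: domestic pension funds' purchases of foreign equities 995.1, new loans extended by domestic banks to foreign borrowers 826.1.)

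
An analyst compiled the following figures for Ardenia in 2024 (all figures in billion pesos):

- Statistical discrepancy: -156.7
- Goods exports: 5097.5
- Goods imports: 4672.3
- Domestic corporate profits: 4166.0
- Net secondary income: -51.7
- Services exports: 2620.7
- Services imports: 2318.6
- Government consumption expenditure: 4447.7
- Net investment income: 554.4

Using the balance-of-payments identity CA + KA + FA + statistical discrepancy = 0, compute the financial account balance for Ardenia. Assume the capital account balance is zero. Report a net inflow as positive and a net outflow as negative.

Goods balance = 5097.5 - 4672.3 = 425.2
Services balance = 2620.7 - 2318.6 = 302.1
Trade balance (goods + services) = 425.2 + 302.1 = 727.3
Net primary income = 554.4
Net secondary income = -51.7
Current account = 727.3 + 554.4 + (-51.7) = 1230.0
Financial account = -(1230.0 + (-156.7)) = -1073.3

-1073.3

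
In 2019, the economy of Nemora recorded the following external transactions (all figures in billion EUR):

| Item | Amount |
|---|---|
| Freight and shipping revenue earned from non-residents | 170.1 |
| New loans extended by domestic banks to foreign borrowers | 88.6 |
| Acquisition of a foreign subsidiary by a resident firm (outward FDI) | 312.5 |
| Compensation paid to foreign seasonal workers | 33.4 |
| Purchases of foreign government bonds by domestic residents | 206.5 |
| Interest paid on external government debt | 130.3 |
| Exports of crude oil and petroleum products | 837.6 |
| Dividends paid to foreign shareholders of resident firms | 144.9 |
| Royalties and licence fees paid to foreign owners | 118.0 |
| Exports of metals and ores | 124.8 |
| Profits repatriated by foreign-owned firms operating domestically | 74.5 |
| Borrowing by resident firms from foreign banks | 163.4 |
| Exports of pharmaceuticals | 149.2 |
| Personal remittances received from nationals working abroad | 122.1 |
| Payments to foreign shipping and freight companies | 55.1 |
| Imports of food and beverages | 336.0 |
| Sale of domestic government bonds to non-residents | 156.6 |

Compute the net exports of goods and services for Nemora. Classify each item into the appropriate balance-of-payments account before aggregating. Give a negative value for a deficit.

772.6

Goods: 124.8 + 837.6 - 336.0 + 149.2 = 775.6
Services: 170.1 - 55.1 - 118.0 = -3.0
Trade balance = 775.6 + (-3.0) = 772.6
(Excluded from the trade balance — financial account: new loans extended by domestic banks to foreign borrowers 88.6, acquisition of a foreign subsidiary by a resident firm (outward FDI) 312.5, purchases of foreign government bonds by domestic residents 206.5, borrowing by resident firms from foreign banks 163.4, sale of domestic government bonds to non-residents 156.6; primary income: compensation paid to foreign seasonal workers 33.4, interest paid on external government debt 130.3, dividends paid to foreign shareholders of resident firms 144.9, profits repatriated by foreign-owned firms operating domestically 74.5; secondary income: personal remittances received from nationals working abroad 122.1.)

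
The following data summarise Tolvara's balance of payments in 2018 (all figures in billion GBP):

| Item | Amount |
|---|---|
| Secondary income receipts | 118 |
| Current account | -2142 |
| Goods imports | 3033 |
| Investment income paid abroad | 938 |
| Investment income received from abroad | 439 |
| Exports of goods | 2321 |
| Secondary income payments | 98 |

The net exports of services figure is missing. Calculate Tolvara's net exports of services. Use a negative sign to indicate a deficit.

Current account = goods balance + services balance + net primary income + net secondary income
Sum of the known components = -1191
Net exports of services = CA - (known components) = -2142 - (-1191) = -951

-951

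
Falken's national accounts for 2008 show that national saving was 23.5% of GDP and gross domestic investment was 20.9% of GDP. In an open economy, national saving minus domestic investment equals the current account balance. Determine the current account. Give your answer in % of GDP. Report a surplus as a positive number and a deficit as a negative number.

CA = S - I = 23.5 - 20.9 = 2.6

2.6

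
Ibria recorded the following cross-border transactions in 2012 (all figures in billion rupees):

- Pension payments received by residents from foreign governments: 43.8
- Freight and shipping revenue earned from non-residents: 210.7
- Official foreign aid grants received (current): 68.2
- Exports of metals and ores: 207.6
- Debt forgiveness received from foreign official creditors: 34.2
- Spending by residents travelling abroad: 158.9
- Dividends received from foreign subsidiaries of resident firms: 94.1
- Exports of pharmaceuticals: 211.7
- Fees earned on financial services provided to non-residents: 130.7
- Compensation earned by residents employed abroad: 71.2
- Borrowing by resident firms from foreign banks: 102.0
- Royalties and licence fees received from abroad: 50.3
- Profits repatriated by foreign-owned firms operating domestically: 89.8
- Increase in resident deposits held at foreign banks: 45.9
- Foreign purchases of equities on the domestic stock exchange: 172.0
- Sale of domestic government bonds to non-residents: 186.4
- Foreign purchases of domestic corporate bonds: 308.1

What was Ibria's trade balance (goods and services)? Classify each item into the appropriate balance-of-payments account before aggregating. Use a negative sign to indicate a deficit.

Goods: 207.6 + 211.7 = 419.3
Services: 130.7 - 158.9 + 50.3 + 210.7 = 232.8
Trade balance = 419.3 + 232.8 = 652.1
(Excluded from the trade balance — secondary income: pension payments received by residents from foreign governments 43.8, official foreign aid grants received (current) 68.2; capital account: debt forgiveness received from foreign official creditors 34.2; primary income: dividends received from foreign subsidiaries of resident firms 94.1, compensation earned by residents employed abroad 71.2, profits repatriated by foreign-owned firms operating domestically 89.8; financial account: borrowing by resident firms from foreign banks 102.0, increase in resident deposits held at foreign banks 45.9, foreign purchases of equities on the domestic stock exchange 172.0, sale of domestic government bonds to non-residents 186.4, foreign purchases of domestic corporate bonds 308.1.)

652.1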